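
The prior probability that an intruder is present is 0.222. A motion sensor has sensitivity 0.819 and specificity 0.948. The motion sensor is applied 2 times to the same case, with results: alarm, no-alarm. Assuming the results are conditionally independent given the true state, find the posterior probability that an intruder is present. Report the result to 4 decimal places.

With H the event that an intruder is present, the joint likelihood of the observed sequence is P(data|H) = 0.819·0.181 = 0.14824 and P(data|¬H) = 0.052·0.948 = 0.049296.
Bayes: P(H|data) = 0.222·0.14824 / (0.222·0.14824 + 0.778·0.049296) = 0.032909/0.071261 = 0.4618.

Posterior P(H) ≈ 0.4618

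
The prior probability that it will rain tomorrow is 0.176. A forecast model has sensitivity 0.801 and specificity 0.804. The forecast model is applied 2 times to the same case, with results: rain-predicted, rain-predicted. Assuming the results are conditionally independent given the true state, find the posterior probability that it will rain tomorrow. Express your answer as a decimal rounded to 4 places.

Posterior P(H) ≈ 0.7811

With H the event that it will rain tomorrow, the joint likelihood of the observed sequence is P(data|H) = 0.801·0.801 = 0.64160 and P(data|¬H) = 0.196·0.196 = 0.038416.
Bayes: P(H|data) = 0.176·0.64160 / (0.176·0.64160 + 0.824·0.038416) = 0.11292/0.14458 = 0.7811.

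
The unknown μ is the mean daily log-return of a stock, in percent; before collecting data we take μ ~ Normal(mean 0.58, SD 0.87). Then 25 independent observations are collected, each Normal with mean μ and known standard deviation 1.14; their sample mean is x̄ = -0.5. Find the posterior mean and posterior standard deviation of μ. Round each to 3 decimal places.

Prior precision 1/τ₀² = 1/0.87² = 1.32118; data precision n/σ² = 25/1.14² = 19.2367.
Posterior precision = 1.32118 + 19.2367 = 20.5579, giving posterior SD = 1/√20.5579 = 0.221.
Posterior mean = (1.32118·0.58 + 19.2367·-0.5) / 20.5579 = -0.431.

Posterior mean ≈ -0.431; posterior SD ≈ 0.221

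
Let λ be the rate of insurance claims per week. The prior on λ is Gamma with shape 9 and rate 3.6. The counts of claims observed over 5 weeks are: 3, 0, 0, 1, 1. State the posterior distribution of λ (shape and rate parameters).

Posterior: Gamma(shape=14, rate=8.6)

Total count ∑xᵢ = 5 over n = 5 weeks.
Gamma is conjugate to the Poisson likelihood: posterior is Gamma(shape = 9+5 = 14, rate = 3.6+5 = 8.6).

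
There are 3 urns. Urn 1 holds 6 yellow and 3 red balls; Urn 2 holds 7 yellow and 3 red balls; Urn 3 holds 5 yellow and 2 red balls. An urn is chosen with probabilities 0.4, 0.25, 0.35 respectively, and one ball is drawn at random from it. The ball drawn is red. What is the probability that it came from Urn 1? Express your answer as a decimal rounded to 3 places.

P(red|Urn 1) = 0.3333; P(red|Urn 2) = 0.3; P(red|Urn 3) = 0.2857.
Prior × likelihood for each source: 0.4·0.3333=0.1333, 0.25·0.3=0.07500, 0.35·0.2857=0.1000. Summing gives P(red) = 0.30833.
P(Urn 1 | red) = 0.1333 / 0.30833 = 0.432.

Posterior probability ≈ 0.432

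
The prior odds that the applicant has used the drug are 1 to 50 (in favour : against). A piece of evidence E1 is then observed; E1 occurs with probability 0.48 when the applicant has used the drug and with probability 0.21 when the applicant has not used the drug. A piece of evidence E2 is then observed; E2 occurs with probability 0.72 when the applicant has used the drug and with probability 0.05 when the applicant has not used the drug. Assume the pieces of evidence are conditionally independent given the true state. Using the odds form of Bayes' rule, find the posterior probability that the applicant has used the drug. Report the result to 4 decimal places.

Prior odds = 1/50 = 0.020000.
Likelihood ratio for E1 = 0.48/0.21 = 2.2857.
Likelihood ratio for E2 = 0.72/0.05 = 14.400.
Posterior odds = prior odds × LR₁ × LR₂ = 0.65829.
Posterior probability = odds/(1+odds) = 0.65829/1.6583 = 0.3970.

Posterior probability ≈ 0.3970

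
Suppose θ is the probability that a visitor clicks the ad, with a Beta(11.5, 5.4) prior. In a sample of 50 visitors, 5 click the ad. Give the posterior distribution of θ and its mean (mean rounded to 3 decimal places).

Posterior: Beta(16.5, 50.4); mean ≈ 0.247

The binomial likelihood is conjugate to the Beta prior: with 5 successes and 45 failures, the posterior is Beta(11.5+5, 5.4+45) = Beta(16.5, 50.4).
E[θ | data] = 16.5/(16.5+50.4) = 0.247.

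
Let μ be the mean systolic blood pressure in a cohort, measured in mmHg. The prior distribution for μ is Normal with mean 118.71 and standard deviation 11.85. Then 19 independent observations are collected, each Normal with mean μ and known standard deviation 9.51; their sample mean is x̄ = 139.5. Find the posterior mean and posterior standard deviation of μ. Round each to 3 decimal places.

With known σ, the Normal prior is conjugate. Weight on the data is w = (n/σ²)/(n/σ² + 1/τ₀²) = 0.210084/(0.210084+0.00712137) = 0.96721.
Posterior mean = w·x̄ + (1−w)·μ₀ = 0.96721·139.5 + 0.032786·118.71 = 138.818. Posterior variance = 1/(0.210084+0.00712137) = 4.60394, so SD = 2.146.

Posterior mean ≈ 138.818; posterior SD ≈ 2.146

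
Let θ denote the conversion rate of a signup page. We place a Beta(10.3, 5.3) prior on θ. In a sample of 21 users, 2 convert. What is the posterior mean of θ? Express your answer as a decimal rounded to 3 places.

Posterior mean ≈ 0.336

Observing 2 successes and 19 failures updates Beta(10.3, 5.3) by adding the success and failure counts to the two shape parameters: α = 10.3+2 = 12.3, β = 5.3+19 = 24.3.
Posterior mean = α/(α+β) = 12.3/36.6 = 0.336.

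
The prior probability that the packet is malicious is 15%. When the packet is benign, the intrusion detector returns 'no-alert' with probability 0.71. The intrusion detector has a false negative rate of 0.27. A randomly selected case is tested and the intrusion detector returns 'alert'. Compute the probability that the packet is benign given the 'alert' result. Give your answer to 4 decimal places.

Let H be the event that the packet is malicious. P(H) = 0.15, so P(¬H) = 0.85. With E the 'alert' result, P(E|H) = 0.73 and P(E|¬H) = 0.29.
P(E) = 0.73·0.15 + 0.29·0.85 = 0.10950 + 0.24650 = 0.35600.
By Bayes' theorem, P(H|E) = 0.10950 / 0.35600 = 0.3076. Hence P(¬H|E) = 1 − 0.3076 = 0.6924.

P(¬H | E) ≈ 0.6924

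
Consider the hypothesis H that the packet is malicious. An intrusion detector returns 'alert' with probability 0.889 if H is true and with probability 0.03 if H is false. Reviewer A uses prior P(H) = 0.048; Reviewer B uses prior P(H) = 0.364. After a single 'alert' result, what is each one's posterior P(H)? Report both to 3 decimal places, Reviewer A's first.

Reviewer A: 0.599; Reviewer B: 0.944

P('+'|H) = 0.889, P('+'|¬H) = 0.03.
Reviewer A: numerator 0.889·0.048 = 0.042672; evidence = 0.042672+0.03·0.952 = 0.071232; posterior = 0.599.
Reviewer B: numerator 0.889·0.364 = 0.32360; evidence = 0.32360+0.03·0.636 = 0.34268; posterior = 0.944.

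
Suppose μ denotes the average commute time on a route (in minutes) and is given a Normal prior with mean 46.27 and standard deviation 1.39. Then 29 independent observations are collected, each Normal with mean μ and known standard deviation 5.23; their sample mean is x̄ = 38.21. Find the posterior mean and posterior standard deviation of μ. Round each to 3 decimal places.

Posterior mean ≈ 40.854; posterior SD ≈ 0.796

With known σ, the Normal prior is conjugate. Weight on the data is w = (n/σ²)/(n/σ² + 1/τ₀²) = 1.06022/(1.06022+0.517572) = 0.67196.
Posterior mean = w·x̄ + (1−w)·μ₀ = 0.67196·38.21 + 0.32804·46.27 = 40.854. Posterior variance = 1/(1.06022+0.517572) = 0.633799, so SD = 0.796.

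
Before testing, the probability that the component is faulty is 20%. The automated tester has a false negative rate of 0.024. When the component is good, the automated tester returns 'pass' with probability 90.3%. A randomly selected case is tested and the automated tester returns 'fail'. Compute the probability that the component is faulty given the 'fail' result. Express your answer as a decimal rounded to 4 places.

Write H for 'the component is faulty'. Prior odds H:¬H = 0.2/0.8 = 0.25000. For the 'fail' outcome, the likelihood ratio is 0.976/0.097 = 10.062.
Posterior odds = 0.25000 × 10.062 = 2.5155, so P(H|E) = 2.5155/(1+2.5155) = 0.7155.

P(H | E) ≈ 0.7155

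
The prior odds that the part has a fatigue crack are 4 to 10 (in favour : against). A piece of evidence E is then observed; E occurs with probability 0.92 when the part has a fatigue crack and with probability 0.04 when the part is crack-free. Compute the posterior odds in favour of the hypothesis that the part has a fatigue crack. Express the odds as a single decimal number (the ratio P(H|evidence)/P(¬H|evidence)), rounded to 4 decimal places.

Posterior odds ≈ 9.2000

Prior odds = 4/10 = 0.40000. In log-odds, ln(0.40000) = -0.91629.
Add log likelihood ratio: ln(23.000) = 3.1355.
Posterior log-odds = 2.2192, so posterior odds = exp(2.2192) = 9.2000.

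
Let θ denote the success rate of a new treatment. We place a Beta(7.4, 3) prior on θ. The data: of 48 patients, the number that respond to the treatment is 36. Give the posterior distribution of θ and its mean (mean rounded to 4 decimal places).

Posterior: Beta(43.4, 15); mean ≈ 0.7432

The binomial likelihood is conjugate to the Beta prior: with 36 successes and 12 failures, the posterior is Beta(7.4+36, 3+12) = Beta(43.4, 15).
Posterior mean = α/(α+β) = 43.4/58.4 = 0.7432.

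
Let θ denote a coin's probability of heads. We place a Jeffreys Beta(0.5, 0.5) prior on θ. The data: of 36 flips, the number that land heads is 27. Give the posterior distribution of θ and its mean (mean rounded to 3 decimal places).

Posterior: Beta(27.5, 9.5); mean ≈ 0.743

The binomial likelihood is conjugate to the Beta prior: with 27 successes and 9 failures, the posterior is Beta(0.5+27, 0.5+9) = Beta(27.5, 9.5).
Posterior mean = α/(α+β) = 27.5/37 = 0.743.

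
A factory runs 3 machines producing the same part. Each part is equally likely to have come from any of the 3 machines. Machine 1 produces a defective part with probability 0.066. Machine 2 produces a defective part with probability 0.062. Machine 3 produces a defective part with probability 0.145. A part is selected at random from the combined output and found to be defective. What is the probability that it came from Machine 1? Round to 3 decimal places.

Posterior probability ≈ 0.242

P(defective|M1) = 0.066; P(defective|M2) = 0.062; P(defective|M3) = 0.145.
Prior × likelihood for each source: 0.333333·0.066=0.02200, 0.333333·0.062=0.02067, 0.333333·0.145=0.04833. Summing gives P(defective) = 0.091000.
P(Machine 1 | defective) = 0.02200 / 0.091000 = 0.242.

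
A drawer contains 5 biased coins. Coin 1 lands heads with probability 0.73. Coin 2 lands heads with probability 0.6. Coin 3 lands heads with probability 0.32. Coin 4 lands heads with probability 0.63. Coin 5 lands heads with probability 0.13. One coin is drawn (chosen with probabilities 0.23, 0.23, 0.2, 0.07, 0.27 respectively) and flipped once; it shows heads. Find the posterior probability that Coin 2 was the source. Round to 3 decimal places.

Posterior probability ≈ 0.307

P(heads|C1) = 0.73; P(heads|C2) = 0.6; P(heads|C3) = 0.32; P(heads|C4) = 0.63; P(heads|C5) = 0.13.
Prior × likelihood for each source: 0.23·0.73=0.1679, 0.23·0.6=0.1380, 0.2·0.32=0.06400, 0.07·0.63=0.04410, 0.27·0.13=0.03510. Summing gives P(heads) = 0.44910.
P(Coin 2 | heads) = 0.1380 / 0.44910 = 0.307.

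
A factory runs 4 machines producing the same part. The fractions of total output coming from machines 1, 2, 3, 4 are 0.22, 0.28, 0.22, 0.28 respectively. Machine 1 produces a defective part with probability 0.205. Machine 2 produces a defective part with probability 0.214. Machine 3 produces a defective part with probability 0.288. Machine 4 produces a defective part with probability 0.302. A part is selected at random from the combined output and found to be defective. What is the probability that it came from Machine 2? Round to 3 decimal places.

Posterior probability ≈ 0.237

P(defective|M1) = 0.205; P(defective|M2) = 0.214; P(defective|M3) = 0.288; P(defective|M4) = 0.302.
Prior × likelihood for each source: 0.22·0.205=0.04510, 0.28·0.214=0.05992, 0.22·0.288=0.06336, 0.28·0.302=0.08456. Summing gives P(defective) = 0.25294.
P(Machine 2 | defective) = 0.05992 / 0.25294 = 0.237.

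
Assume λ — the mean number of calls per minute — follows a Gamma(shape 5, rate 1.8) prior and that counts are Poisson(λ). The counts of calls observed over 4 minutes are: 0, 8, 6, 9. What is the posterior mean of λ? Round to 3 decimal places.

The Poisson likelihood adds the total count to the shape and the number of exposure periods to the rate. Here ∑xᵢ = 23 and n = 4, so shape 5→28 and rate 1.8→5.8.
Posterior mean = shape/rate = 28/5.8 = 4.828.

Posterior mean ≈ 4.828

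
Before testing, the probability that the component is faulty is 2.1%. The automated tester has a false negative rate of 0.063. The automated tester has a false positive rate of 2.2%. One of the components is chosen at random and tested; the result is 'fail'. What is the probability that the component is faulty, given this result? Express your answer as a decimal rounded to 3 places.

P(H | E) ≈ 0.477

Let H be the event that the component is faulty. P(H) = 0.021, so P(¬H) = 0.979. With E the 'fail' result, P(E|H) = 0.937 and P(E|¬H) = 0.022.
P(E) = 0.937·0.021 + 0.022·0.979 = 0.019677 + 0.021538 = 0.041215.
By Bayes' theorem, P(H|E) = 0.019677 / 0.041215 = 0.477.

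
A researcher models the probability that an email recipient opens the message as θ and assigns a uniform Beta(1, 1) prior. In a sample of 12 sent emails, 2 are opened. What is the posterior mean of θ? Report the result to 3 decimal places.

Posterior mean ≈ 0.214

Observing 2 successes and 10 failures updates Beta(1, 1) by adding the success and failure counts to the two shape parameters: α = 1+2 = 3, β = 1+10 = 11.
E[θ | data] = 3/(3+11) = 0.214.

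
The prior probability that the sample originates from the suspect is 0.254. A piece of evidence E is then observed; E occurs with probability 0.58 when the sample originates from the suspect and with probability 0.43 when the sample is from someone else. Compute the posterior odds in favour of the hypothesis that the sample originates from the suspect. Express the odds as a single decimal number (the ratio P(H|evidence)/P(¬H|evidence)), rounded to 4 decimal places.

Posterior odds ≈ 0.4593

Prior odds = 0.254/(1−0.254) = 0.34048.
Likelihood ratio for E = 0.58/0.43 = 1.3488.
Posterior odds = prior odds × LR = 0.45926.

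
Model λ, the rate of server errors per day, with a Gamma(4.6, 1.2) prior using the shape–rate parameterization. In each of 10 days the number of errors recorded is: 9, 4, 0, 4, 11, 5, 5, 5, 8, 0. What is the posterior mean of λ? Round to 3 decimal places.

Posterior mean ≈ 4.964

Total count ∑xᵢ = 51 over n = 10 days.
Gamma is conjugate to the Poisson likelihood: posterior is Gamma(shape = 4.6+51 = 55.6, rate = 1.2+10 = 11.2).
E[λ | data] = 55.6/11.2 = 4.964.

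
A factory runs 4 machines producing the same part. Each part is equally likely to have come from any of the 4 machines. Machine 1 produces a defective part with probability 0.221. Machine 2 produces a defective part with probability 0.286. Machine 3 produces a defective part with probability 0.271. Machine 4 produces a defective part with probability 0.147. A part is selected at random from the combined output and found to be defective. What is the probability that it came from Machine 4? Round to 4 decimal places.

Posterior probability ≈ 0.1589

Tabulate prior·likelihood by source: [1] prior 0.25, lik 0.221, product 0.05525; [2] prior 0.25, lik 0.286, product 0.07150; [3] prior 0.25, lik 0.271, product 0.06775; [4] prior 0.25, lik 0.147, product 0.03675.
Normalizing constant = 0.23125; the posterior for Machine 4 is its product over the sum, 0.03675/0.23125 = 0.1589.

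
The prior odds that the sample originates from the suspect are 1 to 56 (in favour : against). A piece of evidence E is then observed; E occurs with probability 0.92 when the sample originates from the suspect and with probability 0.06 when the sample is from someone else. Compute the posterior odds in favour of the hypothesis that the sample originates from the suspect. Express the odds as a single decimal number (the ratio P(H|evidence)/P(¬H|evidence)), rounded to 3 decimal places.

Prior odds = 1/56 = 0.017857.
Likelihood ratio for E = 0.92/0.06 = 15.333.
Posterior odds = prior odds × LR = 0.27381.

Posterior odds ≈ 0.274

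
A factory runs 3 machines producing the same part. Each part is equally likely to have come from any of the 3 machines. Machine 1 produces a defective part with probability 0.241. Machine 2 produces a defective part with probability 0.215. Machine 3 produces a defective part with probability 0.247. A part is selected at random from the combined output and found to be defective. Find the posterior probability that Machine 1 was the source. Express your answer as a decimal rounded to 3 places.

P(defective|M1) = 0.241; P(defective|M2) = 0.215; P(defective|M3) = 0.247.
Prior × likelihood for each source: 0.333333·0.241=0.08033, 0.333333·0.215=0.07167, 0.333333·0.247=0.08233. Summing gives P(defective) = 0.23433.
P(Machine 1 | defective) = 0.08033 / 0.23433 = 0.343.

Posterior probability ≈ 0.343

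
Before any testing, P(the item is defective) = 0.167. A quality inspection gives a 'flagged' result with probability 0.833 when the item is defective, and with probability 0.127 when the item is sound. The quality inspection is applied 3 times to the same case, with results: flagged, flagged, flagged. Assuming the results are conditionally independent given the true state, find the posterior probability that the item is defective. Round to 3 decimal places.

With H the event that the item is defective, the joint likelihood of the observed sequence is P(data|H) = 0.833·0.833·0.833 = 0.57801 and P(data|¬H) = 0.127·0.127·0.127 = 0.0020484.
Bayes: P(H|data) = 0.167·0.57801 / (0.167·0.57801 + 0.833·0.0020484) = 0.096528/0.098234 = 0.9826.

Posterior P(H) ≈ 0.983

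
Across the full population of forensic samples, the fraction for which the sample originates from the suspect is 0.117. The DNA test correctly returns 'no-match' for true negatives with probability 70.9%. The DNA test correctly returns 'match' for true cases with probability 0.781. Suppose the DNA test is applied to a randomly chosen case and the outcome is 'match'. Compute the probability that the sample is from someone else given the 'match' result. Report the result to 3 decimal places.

P(¬H | E) ≈ 0.738

Write H for 'the sample originates from the suspect'. Prior odds H:¬H = 0.117/0.883 = 0.13250. For the 'match' outcome, the likelihood ratio is 0.781/0.291 = 2.6838.
Posterior odds = 0.13250 × 2.6838 = 0.35562, so P(H|E) = 0.35562/(1+0.35562) = 0.262. Then P(¬H|E) = 1 − 0.262 = 0.738.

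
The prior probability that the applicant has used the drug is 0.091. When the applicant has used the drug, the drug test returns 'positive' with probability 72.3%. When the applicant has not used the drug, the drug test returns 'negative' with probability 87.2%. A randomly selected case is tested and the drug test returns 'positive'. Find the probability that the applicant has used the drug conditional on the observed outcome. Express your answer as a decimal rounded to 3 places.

P(H | E) ≈ 0.361

Let H be the event that the applicant has used the drug. P(H) = 0.091, so P(¬H) = 0.909. With E the 'positive' result, P(E|H) = 0.723 and P(E|¬H) = 0.128.
P(E) = 0.723·0.091 + 0.128·0.909 = 0.065793 + 0.11635 = 0.18215.
By Bayes' theorem, P(H|E) = 0.065793 / 0.18215 = 0.361.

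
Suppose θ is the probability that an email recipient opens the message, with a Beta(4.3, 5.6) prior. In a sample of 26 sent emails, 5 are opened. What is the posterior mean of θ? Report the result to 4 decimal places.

Posterior mean ≈ 0.2591

Observing 5 successes and 21 failures updates Beta(4.3, 5.6) by adding the success and failure counts to the two shape parameters: α = 4.3+5 = 9.3, β = 5.6+21 = 26.6.
Posterior mean = α/(α+β) = 9.3/35.9 = 0.2591.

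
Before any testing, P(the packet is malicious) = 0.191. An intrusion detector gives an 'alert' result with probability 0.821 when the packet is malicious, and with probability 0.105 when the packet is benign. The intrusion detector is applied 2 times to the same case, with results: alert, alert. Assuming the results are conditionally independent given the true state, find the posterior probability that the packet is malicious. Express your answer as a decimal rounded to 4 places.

Let H be the event that the packet is malicious; start with P(H) = 0.191. P('alert'|H) = 0.821, P('alert'|¬H) = 0.105.
Update on result 1 ('alert'): P(H) ← 0.821·0.1910 / (0.821·0.1910 + 0.105·0.8090) = 0.15681/0.24176 = 0.6486.
Update on result 2 ('alert'): P(H) ← 0.821·0.6486 / (0.821·0.6486 + 0.105·0.3514) = 0.53253/0.56942 = 0.9352.

Posterior P(H) ≈ 0.9352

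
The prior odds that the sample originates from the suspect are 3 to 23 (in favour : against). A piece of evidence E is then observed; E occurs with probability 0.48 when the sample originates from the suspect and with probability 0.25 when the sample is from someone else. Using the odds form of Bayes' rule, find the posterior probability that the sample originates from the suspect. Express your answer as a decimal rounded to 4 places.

Prior odds = 3/23 = 0.13043.
Likelihood ratio for E = 0.48/0.25 = 1.9200.
Posterior odds = prior odds × LR = 0.25043.
Posterior probability = odds/(1+odds) = 0.25043/1.2504 = 0.2003.

Posterior probability ≈ 0.2003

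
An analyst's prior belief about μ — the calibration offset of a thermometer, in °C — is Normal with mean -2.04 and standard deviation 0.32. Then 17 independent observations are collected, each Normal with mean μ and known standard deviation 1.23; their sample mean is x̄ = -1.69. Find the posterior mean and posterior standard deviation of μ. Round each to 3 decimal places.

Prior precision 1/τ₀² = 1/0.32² = 9.76562; data precision n/σ² = 17/1.23² = 11.2367.
Posterior precision = 9.76562 + 11.2367 = 21.0023, giving posterior SD = 1/√21.0023 = 0.218.
Posterior mean = (9.76562·-2.04 + 11.2367·-1.69) / 21.0023 = -1.853.

Posterior mean ≈ -1.853; posterior SD ≈ 0.218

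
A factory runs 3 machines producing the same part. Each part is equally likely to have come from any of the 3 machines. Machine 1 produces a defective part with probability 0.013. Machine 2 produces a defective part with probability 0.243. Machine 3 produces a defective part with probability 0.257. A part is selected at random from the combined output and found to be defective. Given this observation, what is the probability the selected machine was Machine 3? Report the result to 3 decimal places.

Posterior probability ≈ 0.501

Tabulate prior·likelihood by source: [1] prior 0.333333, lik 0.013, product 0.004333; [2] prior 0.333333, lik 0.243, product 0.08100; [3] prior 0.333333, lik 0.257, product 0.08567.
Normalizing constant = 0.17100; the posterior for Machine 3 is its product over the sum, 0.08567/0.17100 = 0.501.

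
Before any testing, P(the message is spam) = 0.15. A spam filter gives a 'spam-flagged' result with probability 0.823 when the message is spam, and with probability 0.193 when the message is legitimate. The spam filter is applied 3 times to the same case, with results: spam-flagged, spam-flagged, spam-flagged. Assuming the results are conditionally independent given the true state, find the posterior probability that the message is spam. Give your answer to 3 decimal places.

Posterior P(H) ≈ 0.932

With H the event that the message is spam, the joint likelihood of the observed sequence is P(data|H) = 0.823·0.823·0.823 = 0.55744 and P(data|¬H) = 0.193·0.193·0.193 = 0.0071891.
Bayes: P(H|data) = 0.15·0.55744 / (0.15·0.55744 + 0.85·0.0071891) = 0.083616/0.089727 = 0.9319.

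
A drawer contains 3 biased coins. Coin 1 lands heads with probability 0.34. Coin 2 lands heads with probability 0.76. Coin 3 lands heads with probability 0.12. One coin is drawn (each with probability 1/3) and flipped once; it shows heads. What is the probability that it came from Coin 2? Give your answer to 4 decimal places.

Tabulate prior·likelihood by source: [1] prior 0.333333, lik 0.34, product 0.1133; [2] prior 0.333333, lik 0.76, product 0.2533; [3] prior 0.333333, lik 0.12, product 0.04000.
Normalizing constant = 0.40667; the posterior for Coin 2 is its product over the sum, 0.2533/0.40667 = 0.6230.

Posterior probability ≈ 0.6230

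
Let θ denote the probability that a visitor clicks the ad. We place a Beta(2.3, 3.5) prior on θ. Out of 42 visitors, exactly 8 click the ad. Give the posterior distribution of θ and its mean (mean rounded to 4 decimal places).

The binomial likelihood is conjugate to the Beta prior: with 8 successes and 34 failures, the posterior is Beta(2.3+8, 3.5+34) = Beta(10.3, 37.5).
Posterior mean = α/(α+β) = 10.3/47.8 = 0.2155.

Posterior: Beta(10.3, 37.5); mean ≈ 0.2155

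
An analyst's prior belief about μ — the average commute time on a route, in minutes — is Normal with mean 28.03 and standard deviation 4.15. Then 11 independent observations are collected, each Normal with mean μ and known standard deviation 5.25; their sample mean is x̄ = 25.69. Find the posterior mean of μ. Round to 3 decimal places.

Prior precision 1/τ₀² = 1/4.15² = 0.0580636; data precision n/σ² = 11/5.25² = 0.399093.
Posterior precision = 0.0580636 + 0.399093 = 0.457157.
Posterior mean = (0.0580636·28.03 + 0.399093·25.69) / 0.457157 = 25.987.

Posterior mean ≈ 25.987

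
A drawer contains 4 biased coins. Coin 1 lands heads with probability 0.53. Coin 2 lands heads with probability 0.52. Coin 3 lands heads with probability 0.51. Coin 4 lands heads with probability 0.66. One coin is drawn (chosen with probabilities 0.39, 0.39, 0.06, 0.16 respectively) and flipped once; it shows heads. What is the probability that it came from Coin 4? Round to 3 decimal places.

Posterior probability ≈ 0.194

Tabulate prior·likelihood by source: [1] prior 0.39, lik 0.53, product 0.2067; [2] prior 0.39, lik 0.52, product 0.2028; [3] prior 0.06, lik 0.51, product 0.03060; [4] prior 0.16, lik 0.66, product 0.1056.
Normalizing constant = 0.54570; the posterior for Coin 4 is its product over the sum, 0.1056/0.54570 = 0.194.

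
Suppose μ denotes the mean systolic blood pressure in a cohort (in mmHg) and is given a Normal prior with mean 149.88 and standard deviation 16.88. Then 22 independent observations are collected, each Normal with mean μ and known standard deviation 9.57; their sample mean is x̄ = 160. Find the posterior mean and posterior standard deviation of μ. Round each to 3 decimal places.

Prior precision 1/τ₀² = 1/16.88² = 0.00350958; data precision n/σ² = 22/9.57² = 0.240214.
Posterior precision = 0.00350958 + 0.240214 = 0.243724, giving posterior SD = 1/√0.243724 = 2.026.
Posterior mean = (0.00350958·149.88 + 0.240214·160) / 0.243724 = 159.854.

Posterior mean ≈ 159.854; posterior SD ≈ 2.026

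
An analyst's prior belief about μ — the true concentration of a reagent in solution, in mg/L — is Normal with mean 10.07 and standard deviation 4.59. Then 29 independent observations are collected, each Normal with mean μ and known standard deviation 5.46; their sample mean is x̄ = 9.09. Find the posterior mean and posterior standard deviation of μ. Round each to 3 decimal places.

Prior precision 1/τ₀² = 1/4.59² = 0.0474651; data precision n/σ² = 29/5.46² = 0.972776.
Posterior precision = 0.0474651 + 0.972776 = 1.02024, giving posterior SD = 1/√1.02024 = 0.990.
Posterior mean = (0.0474651·10.07 + 0.972776·9.09) / 1.02024 = 9.136.

Posterior mean ≈ 9.136; posterior SD ≈ 0.990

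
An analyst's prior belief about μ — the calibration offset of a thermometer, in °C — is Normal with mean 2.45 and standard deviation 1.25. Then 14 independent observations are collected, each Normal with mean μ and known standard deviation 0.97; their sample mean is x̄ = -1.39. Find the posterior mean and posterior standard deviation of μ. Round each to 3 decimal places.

Posterior mean ≈ -1.232; posterior SD ≈ 0.254

Prior precision 1/τ₀² = 1/1.25² = 0.640000; data precision n/σ² = 14/0.97² = 14.8794.
Posterior precision = 0.640000 + 14.8794 = 15.5194, giving posterior SD = 1/√15.5194 = 0.254.
Posterior mean = (0.640000·2.45 + 14.8794·-1.39) / 15.5194 = -1.232.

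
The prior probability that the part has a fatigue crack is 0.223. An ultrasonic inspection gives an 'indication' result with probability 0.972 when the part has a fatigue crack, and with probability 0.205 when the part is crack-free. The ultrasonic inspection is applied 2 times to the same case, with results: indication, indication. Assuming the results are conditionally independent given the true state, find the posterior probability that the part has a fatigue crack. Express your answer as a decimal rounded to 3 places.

With H the event that the part has a fatigue crack, the joint likelihood of the observed sequence is P(data|H) = 0.972·0.972 = 0.94478 and P(data|¬H) = 0.205·0.205 = 0.042025.
Bayes: P(H|data) = 0.223·0.94478 / (0.223·0.94478 + 0.777·0.042025) = 0.21069/0.24334 = 0.8658.

Posterior P(H) ≈ 0.866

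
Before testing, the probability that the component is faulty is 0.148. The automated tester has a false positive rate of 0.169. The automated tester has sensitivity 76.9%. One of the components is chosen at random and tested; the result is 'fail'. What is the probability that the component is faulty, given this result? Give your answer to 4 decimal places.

P(H | E) ≈ 0.4415

Write H for 'the component is faulty'. Prior odds H:¬H = 0.148/0.852 = 0.17371. For the 'fail' outcome, the likelihood ratio is 0.769/0.169 = 4.5503.
Posterior odds = 0.17371 × 4.5503 = 0.79043, so P(H|E) = 0.79043/(1+0.79043) = 0.4415.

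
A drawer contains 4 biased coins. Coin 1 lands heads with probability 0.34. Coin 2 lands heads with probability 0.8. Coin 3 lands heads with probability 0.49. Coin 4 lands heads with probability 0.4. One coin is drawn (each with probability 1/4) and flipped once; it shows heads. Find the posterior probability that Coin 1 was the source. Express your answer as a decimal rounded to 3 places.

P(heads|C1) = 0.34; P(heads|C2) = 0.8; P(heads|C3) = 0.49; P(heads|C4) = 0.4.
Prior × likelihood for each source: 0.25·0.34=0.08500, 0.25·0.8=0.2000, 0.25·0.49=0.1225, 0.25·0.4=0.1000. Summing gives P(heads) = 0.50750.
P(Coin 1 | heads) = 0.08500 / 0.50750 = 0.167.

Posterior probability ≈ 0.167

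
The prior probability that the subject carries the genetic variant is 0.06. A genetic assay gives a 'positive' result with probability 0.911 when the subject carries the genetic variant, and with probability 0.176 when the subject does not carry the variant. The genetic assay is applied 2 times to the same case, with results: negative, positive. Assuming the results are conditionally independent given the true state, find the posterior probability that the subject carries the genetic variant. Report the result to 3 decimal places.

Posterior P(H) ≈ 0.034

With H the event that the subject carries the genetic variant, the joint likelihood of the observed sequence is P(data|H) = 0.089·0.911 = 0.081079 and P(data|¬H) = 0.824·0.176 = 0.14502.
Bayes: P(H|data) = 0.06·0.081079 / (0.06·0.081079 + 0.94·0.14502) = 0.0048647/0.14119 = 0.0345.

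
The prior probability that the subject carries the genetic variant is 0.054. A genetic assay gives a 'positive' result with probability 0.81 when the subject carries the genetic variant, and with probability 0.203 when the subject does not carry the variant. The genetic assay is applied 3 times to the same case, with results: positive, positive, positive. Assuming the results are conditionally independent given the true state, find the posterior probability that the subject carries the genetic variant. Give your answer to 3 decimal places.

Let H be the event that the subject carries the genetic variant; start with P(H) = 0.054. P('positive'|H) = 0.81, P('positive'|¬H) = 0.203.
Update on result 1 ('positive'): P(H) ← 0.81·0.0540 / (0.81·0.0540 + 0.203·0.9460) = 0.043740/0.23578 = 0.1855.
Update on result 2 ('positive'): P(H) ← 0.81·0.1855 / (0.81·0.1855 + 0.203·0.8145) = 0.15027/0.31561 = 0.4761.
Update on result 3 ('positive'): P(H) ← 0.81·0.4761 / (0.81·0.4761 + 0.203·0.5239) = 0.38566/0.49200 = 0.7838.

Posterior P(H) ≈ 0.784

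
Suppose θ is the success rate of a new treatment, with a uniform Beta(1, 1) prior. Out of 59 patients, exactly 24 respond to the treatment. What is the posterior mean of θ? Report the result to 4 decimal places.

Observing 24 successes and 35 failures updates Beta(1, 1) by adding the success and failure counts to the two shape parameters: α = 1+24 = 25, β = 1+35 = 36.
E[θ | data] = 25/(25+36) = 0.4098.

Posterior mean ≈ 0.4098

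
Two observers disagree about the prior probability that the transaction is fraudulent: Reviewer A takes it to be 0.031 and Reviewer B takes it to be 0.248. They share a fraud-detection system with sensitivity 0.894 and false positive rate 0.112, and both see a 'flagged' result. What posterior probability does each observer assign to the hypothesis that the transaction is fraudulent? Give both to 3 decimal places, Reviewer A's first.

The likelihood ratio for a 'flagged' result is 0.894/0.112 = 7.9821.
Reviewer A: prior odds 0.031/0.969 = 0.031992; posterior odds 0.25536; posterior probability 0.203.
Reviewer B: prior odds 0.248/0.752 = 0.32979; posterior odds 2.6324; posterior probability 0.725.

Reviewer A: 0.203; Reviewer B: 0.725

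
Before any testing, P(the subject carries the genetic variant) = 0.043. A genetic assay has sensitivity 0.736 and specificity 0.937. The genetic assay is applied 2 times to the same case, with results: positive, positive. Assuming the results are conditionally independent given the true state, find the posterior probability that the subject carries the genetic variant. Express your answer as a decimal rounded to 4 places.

Posterior P(H) ≈ 0.8598

With H the event that the subject carries the genetic variant, the joint likelihood of the observed sequence is P(data|H) = 0.736·0.736 = 0.54170 and P(data|¬H) = 0.063·0.063 = 0.0039690.
Bayes: P(H|data) = 0.043·0.54170 / (0.043·0.54170 + 0.957·0.0039690) = 0.023293/0.027091 = 0.8598.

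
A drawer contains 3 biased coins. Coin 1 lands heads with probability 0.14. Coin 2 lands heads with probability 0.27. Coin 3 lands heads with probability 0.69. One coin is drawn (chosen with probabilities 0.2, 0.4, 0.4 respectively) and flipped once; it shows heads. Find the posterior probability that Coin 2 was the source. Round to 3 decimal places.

Tabulate prior·likelihood by source: [1] prior 0.2, lik 0.14, product 0.02800; [2] prior 0.4, lik 0.27, product 0.1080; [3] prior 0.4, lik 0.69, product 0.2760.
Normalizing constant = 0.41200; the posterior for Coin 2 is its product over the sum, 0.1080/0.41200 = 0.262.

Posterior probability ≈ 0.262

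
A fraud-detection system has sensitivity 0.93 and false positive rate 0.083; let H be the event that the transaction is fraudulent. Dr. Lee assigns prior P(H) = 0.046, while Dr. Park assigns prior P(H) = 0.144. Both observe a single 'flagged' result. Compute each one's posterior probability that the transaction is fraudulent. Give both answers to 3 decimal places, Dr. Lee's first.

Dr. Lee: 0.351; Dr. Park: 0.653

The likelihood ratio for a 'flagged' result is 0.93/0.083 = 11.205.
Dr. Lee: prior odds 0.046/0.954 = 0.048218; posterior odds 0.54027; posterior probability 0.351.
Dr. Park: prior odds 0.144/0.856 = 0.16822; posterior odds 1.8849; posterior probability 0.653.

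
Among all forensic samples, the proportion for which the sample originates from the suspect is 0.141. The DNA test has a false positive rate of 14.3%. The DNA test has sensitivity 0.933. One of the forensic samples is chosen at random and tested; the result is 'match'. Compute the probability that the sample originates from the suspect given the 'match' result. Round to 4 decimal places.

P(H | E) ≈ 0.5171

Write H for 'the sample originates from the suspect'. Prior odds H:¬H = 0.141/0.859 = 0.16414. For the 'match' outcome, the likelihood ratio is 0.933/0.143 = 6.5245.
Posterior odds = 0.16414 × 6.5245 = 1.0710, so P(H|E) = 1.0710/(1+1.0710) = 0.5171.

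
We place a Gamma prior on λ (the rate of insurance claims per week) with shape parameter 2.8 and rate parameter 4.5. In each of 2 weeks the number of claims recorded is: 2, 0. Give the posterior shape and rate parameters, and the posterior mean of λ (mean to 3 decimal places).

Posterior: Gamma(shape=4.8, rate=6.5); mean ≈ 0.738

The Poisson likelihood adds the total count to the shape and the number of exposure periods to the rate. Here ∑xᵢ = 2 and n = 2, so shape 2.8→4.8 and rate 4.5→6.5.
E[λ | data] = 4.8/6.5 = 0.738.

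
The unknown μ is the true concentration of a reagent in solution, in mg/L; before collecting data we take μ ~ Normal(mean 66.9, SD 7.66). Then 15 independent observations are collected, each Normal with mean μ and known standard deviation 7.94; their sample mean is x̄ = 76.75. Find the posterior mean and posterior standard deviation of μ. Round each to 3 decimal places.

With known σ, the Normal prior is conjugate. Weight on the data is w = (n/σ²)/(n/σ² + 1/τ₀²) = 0.237931/(0.237931+0.0170429) = 0.93316.
Posterior mean = w·x̄ + (1−w)·μ₀ = 0.93316·76.75 + 0.066842·66.9 = 76.092. Posterior variance = 1/(0.237931+0.0170429) = 3.92198, so SD = 1.980.

Posterior mean ≈ 76.092; posterior SD ≈ 1.980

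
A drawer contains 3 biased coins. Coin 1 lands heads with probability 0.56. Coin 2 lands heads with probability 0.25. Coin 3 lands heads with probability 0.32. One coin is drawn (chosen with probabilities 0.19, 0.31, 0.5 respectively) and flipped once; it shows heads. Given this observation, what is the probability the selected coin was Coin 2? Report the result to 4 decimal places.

P(heads|C1) = 0.56; P(heads|C2) = 0.25; P(heads|C3) = 0.32.
Prior × likelihood for each source: 0.19·0.56=0.1064, 0.31·0.25=0.07750, 0.5·0.32=0.1600. Summing gives P(heads) = 0.34390.
P(Coin 2 | heads) = 0.07750 / 0.34390 = 0.2254.

Posterior probability ≈ 0.2254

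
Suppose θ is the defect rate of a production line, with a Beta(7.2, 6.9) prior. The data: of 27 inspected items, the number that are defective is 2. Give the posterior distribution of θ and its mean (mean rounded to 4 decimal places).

Posterior: Beta(9.2, 31.9); mean ≈ 0.2238

The binomial likelihood is conjugate to the Beta prior: with 2 successes and 25 failures, the posterior is Beta(7.2+2, 6.9+25) = Beta(9.2, 31.9).
E[θ | data] = 9.2/(9.2+31.9) = 0.2238.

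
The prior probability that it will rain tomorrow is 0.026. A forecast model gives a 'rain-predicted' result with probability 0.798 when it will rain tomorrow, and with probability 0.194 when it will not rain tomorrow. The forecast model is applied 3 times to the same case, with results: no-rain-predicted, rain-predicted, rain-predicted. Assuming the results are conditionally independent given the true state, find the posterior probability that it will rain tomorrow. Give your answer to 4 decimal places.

Posterior P(H) ≈ 0.1017

Let H be the event that it will rain tomorrow; start with P(H) = 0.026. P('rain-predicted'|H) = 0.798, P('rain-predicted'|¬H) = 0.194.
Update on result 1 ('no-rain-predicted'): P(H) ← 0.202·0.0260 / (0.202·0.0260 + 0.806·0.9740) = 0.0052520/0.79030 = 0.0066.
Update on result 2 ('rain-predicted'): P(H) ← 0.798·0.0066 / (0.798·0.0066 + 0.194·0.9934) = 0.0053032/0.19801 = 0.0268.
Update on result 3 ('rain-predicted'): P(H) ← 0.798·0.0268 / (0.798·0.0268 + 0.194·0.9732) = 0.021372/0.21018 = 0.1017.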